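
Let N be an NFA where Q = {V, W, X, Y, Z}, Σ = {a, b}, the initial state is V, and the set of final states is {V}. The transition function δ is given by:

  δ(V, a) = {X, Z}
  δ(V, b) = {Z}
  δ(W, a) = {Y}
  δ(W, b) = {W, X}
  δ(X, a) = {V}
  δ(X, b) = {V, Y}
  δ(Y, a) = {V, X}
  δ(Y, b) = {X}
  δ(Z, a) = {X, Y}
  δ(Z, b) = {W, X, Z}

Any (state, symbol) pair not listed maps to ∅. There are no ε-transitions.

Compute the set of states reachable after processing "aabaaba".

{V, X, Y, Z}

Start in {V}.
Read 'a': V→{X, Z}; now {X, Z}.
Read 'a': X→{V}, Z→{X, Y}; now {V, X, Y}.
Read 'b': V→{Z}, X→{V, Y}, Y→{X}; now {V, X, Y, Z}.
Read 'a': V→{X, Z}, X→{V}, Y→{V, X}, Z→{X, Y}; now {V, X, Y, Z}.
Read 'a': V→{X, Z}, X→{V}, Y→{V, X}, Z→{X, Y}; now {V, X, Y, Z}.
Read 'b': V→{Z}, X→{V, Y}, Y→{X}, Z→{W, X, Z}; now {V, W, X, Y, Z}.
Read 'a': V→{X, Z}, W→{Y}, X→{V}, Y→{V, X}, Z→{X, Y}; now {V, X, Y, Z}.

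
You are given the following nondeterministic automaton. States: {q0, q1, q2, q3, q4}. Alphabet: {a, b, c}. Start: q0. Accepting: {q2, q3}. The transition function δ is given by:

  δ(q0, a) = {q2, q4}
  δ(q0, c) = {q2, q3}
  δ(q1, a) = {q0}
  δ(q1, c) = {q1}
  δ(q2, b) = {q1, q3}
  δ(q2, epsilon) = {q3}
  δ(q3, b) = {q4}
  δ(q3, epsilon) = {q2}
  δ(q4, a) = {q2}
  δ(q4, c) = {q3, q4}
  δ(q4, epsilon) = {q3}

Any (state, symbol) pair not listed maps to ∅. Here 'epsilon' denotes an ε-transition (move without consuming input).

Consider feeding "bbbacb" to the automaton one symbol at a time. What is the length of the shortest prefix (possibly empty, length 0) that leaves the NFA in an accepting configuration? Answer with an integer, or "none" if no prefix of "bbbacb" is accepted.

Start in {q0}.
Read 'b': q0→∅; now ∅.
The set is empty and remains empty for the remaining 5 symbols.
No reachable set along the way intersects F.

none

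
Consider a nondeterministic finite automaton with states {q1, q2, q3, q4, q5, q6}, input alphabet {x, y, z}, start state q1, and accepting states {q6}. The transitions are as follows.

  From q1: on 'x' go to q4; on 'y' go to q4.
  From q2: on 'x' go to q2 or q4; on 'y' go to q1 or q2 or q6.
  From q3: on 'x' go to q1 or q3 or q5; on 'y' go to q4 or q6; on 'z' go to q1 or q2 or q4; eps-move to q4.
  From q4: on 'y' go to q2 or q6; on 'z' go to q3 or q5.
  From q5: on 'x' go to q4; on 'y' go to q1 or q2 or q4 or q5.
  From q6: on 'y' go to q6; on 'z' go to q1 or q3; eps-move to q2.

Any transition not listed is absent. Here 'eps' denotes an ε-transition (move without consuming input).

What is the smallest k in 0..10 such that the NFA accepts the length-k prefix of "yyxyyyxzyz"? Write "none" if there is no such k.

2

Start in {q1}.
Read 'y': {q1} → {q4}.
Read 'y': {q4} → {q2, q6}.
None of the earlier sets intersect F, but {q2, q6} does.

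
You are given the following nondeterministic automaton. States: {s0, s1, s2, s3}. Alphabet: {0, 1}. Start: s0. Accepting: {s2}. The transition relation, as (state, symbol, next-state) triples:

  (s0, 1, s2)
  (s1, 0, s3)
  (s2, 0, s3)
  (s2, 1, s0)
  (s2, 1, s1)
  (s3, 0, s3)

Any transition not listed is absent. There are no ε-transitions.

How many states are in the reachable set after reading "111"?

1

Start in {s0}.
Read '1': s0→{s2}; now {s2}.
Read '1': s2→{s0, s1}; now {s0, s1}.
Read '1': s0→{s2}, s1→∅; now {s2}.
That set has 1 state.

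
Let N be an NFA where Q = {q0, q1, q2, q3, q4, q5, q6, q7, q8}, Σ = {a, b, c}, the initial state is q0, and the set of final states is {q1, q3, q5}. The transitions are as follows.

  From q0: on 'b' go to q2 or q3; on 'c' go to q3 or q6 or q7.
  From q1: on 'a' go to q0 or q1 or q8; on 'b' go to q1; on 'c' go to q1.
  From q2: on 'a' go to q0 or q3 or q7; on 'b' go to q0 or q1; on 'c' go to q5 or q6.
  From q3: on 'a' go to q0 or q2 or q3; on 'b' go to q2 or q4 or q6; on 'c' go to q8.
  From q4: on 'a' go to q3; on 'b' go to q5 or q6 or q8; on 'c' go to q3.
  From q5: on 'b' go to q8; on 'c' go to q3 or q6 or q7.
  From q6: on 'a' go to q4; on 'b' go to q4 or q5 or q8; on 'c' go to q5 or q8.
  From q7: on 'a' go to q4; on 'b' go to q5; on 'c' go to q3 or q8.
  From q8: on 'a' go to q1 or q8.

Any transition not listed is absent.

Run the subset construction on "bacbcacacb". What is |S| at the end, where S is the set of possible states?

Start in {q0}.
Read 'b': {q0} → {q2, q3}.
Read 'a': {q2, q3} → {q0, q2, q3, q7}.
Read 'c': {q0, q2, q3, q7} → {q3, q5, q6, q7, q8}.
Read 'b': {q3, q5, q6, q7, q8} → {q2, q4, q5, q6, q8}.
Read 'c': {q2, q4, q5, q6, q8} → {q3, q5, q6, q7, q8}.
Read 'a': {q3, q5, q6, q7, q8} → {q0, q1, q2, q3, q4, q8}.
Read 'c': {q0, q1, q2, q3, q4, q8} → {q1, q3, q5, q6, q7, q8}.
Read 'a': {q1, q3, q5, q6, q7, q8} → {q0, q1, q2, q3, q4, q8}.
Read 'c': {q0, q1, q2, q3, q4, q8} → {q1, q3, q5, q6, q7, q8}.
Read 'b': {q1, q3, q5, q6, q7, q8} → {q1, q2, q4, q5, q6, q8}.
That set has 6 states.

6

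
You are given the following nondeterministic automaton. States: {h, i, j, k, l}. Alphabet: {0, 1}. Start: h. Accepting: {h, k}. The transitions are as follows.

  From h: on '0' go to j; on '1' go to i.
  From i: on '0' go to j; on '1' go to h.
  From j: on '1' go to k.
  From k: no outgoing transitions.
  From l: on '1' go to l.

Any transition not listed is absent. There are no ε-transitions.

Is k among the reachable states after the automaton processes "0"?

Start in {h}.
Read '0': {h} → {j}.
State k is not in {j}.

No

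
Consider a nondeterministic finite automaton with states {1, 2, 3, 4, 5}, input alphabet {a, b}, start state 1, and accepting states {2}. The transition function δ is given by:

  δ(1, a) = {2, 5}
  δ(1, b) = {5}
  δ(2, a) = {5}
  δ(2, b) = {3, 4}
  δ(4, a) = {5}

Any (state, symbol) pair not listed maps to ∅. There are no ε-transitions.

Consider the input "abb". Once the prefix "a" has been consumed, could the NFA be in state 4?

Start in {1}.
Read 'a': 1→{2, 5}; now {2, 5}.
State 4 is not in {2, 5}.

No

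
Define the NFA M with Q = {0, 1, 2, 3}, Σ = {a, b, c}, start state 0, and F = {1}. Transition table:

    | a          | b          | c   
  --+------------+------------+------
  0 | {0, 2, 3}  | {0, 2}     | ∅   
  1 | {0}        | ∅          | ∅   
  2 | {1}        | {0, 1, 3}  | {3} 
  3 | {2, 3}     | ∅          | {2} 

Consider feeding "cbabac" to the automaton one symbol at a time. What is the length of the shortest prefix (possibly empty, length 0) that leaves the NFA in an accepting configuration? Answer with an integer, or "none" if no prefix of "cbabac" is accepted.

Start in {0}.
Read 'c': 0→∅; now ∅.
The set is empty and remains empty for the remaining 5 symbols.
No reachable set along the way intersects F.

none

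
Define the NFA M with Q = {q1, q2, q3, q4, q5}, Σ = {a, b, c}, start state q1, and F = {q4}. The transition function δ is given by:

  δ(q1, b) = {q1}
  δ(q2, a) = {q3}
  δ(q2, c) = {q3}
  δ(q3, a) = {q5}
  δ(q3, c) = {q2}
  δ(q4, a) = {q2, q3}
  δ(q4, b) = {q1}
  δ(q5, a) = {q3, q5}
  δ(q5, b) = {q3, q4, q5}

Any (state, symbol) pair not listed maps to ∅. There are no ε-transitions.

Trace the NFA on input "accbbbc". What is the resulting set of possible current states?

∅

Start in {q1}.
Read 'a': {q1} → ∅.
The set is empty and remains empty for the remaining 6 symbols.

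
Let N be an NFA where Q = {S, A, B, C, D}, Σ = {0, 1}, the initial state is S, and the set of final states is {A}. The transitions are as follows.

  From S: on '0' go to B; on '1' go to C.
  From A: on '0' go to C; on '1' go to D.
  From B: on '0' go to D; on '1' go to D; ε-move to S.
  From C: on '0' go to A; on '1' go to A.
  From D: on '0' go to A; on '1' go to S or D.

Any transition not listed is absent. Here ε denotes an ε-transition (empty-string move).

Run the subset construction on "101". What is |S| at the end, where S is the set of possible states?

1

Start in {S}.
Read '1': {S} → {C}.
Read '0': {C} → {A}.
Read '1': {A} → {D}.
That set has 1 state.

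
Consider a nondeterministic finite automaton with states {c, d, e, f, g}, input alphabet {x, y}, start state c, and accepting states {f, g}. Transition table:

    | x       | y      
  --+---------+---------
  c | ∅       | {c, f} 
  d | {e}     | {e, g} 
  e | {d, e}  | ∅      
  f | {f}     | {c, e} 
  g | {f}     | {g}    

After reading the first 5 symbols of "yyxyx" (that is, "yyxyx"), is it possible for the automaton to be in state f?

Start in {c}.
Read 'y': c→{c, f}; now {c, f}.
Read 'y': c→{c, f}, f→{c, e}; now {c, e, f}.
Read 'x': c→∅, e→{d, e}, f→{f}; now {d, e, f}.
Read 'y': d→{e, g}, e→∅, f→{c, e}; now {c, e, g}.
Read 'x': c→∅, e→{d, e}, g→{f}; now {d, e, f}.
State f is in {d, e, f}.

Yes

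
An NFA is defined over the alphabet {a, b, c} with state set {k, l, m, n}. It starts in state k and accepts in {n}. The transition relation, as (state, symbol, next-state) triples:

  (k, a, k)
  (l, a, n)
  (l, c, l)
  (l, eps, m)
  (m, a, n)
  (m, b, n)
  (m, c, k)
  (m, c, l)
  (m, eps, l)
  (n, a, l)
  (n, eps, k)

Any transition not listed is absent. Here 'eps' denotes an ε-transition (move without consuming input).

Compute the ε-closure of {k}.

Begin with {k}.
No ε-moves leave this set, so the closure equals the set itself.

{k}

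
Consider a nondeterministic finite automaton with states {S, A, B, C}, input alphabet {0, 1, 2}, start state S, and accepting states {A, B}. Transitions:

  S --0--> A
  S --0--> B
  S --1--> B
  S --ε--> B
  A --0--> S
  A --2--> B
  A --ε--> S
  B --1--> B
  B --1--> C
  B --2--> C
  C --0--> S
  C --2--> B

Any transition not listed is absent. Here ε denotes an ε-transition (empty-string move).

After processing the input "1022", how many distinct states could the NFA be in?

1

Start: ε-closure({S}) = {S, B}.
Read '1': {S, B} → {B, C}.
Read '0': {B, C} → {S, B}.
Read '2': {S, B} → {C}.
Read '2': {C} → {B}.
That set has 1 state.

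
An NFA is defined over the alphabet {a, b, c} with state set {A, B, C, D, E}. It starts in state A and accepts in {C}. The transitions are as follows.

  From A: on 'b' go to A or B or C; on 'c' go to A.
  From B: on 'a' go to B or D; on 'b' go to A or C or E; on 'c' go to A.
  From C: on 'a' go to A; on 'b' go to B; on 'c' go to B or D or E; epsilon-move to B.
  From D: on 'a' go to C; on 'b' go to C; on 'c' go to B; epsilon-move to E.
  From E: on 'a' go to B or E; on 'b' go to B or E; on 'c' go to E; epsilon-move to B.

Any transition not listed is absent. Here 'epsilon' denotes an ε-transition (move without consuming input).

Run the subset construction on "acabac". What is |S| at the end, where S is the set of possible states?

0

Start in {A}.
Read 'a': {A} → ∅.
The set is empty and remains empty for the remaining 5 symbols.
That set has 0 states.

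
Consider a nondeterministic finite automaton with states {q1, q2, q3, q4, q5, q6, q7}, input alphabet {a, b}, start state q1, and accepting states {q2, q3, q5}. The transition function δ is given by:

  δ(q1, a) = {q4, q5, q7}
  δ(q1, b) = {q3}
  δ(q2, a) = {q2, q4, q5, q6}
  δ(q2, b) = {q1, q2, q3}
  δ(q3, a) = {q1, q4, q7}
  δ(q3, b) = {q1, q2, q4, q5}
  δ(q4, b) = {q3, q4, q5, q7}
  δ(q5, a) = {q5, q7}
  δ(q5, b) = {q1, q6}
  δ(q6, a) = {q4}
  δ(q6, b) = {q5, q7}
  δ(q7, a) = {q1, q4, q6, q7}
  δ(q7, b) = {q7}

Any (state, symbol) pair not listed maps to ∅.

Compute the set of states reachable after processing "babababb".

Start in {q1}.
Read 'b': q1→{q3}; now {q3}.
Read 'a': q3→{q1, q4, q7}; now {q1, q4, q7}.
Read 'b': q1→{q3}, q4→{q3, q4, q5, q7}, q7→{q7}; now {q3, q4, q5, q7}.
Read 'a': q3→{q1, q4, q7}, q4→∅, q5→{q5, q7}, q7→{q1, q4, q6, q7}; now {q1, q4, q5, q6, q7}.
Read 'b': q1→{q3}, q4→{q3, q4, q5, q7}, q5→{q1, q6}, q6→{q5, q7}, q7→{q7}; now {q1, q3, q4, q5, q6, q7}.
Read 'a': q1→{q4, q5, q7}, q3→{q1, q4, q7}, q4→∅, q5→{q5, q7}, q6→{q4}, q7→{q1, q4, q6, q7}; now {q1, q4, q5, q6, q7}.
Read 'b': q1→{q3}, q4→{q3, q4, q5, q7}, q5→{q1, q6}, q6→{q5, q7}, q7→{q7}; now {q1, q3, q4, q5, q6, q7}.
Read 'b': q1→{q3}, q3→{q1, q2, q4, q5}, q4→{q3, q4, q5, q7}, q5→{q1, q6}, q6→{q5, q7}, q7→{q7}; now {q1, q2, q3, q4, q5, q6, q7}.

{q1, q2, q3, q4, q5, q6, q7}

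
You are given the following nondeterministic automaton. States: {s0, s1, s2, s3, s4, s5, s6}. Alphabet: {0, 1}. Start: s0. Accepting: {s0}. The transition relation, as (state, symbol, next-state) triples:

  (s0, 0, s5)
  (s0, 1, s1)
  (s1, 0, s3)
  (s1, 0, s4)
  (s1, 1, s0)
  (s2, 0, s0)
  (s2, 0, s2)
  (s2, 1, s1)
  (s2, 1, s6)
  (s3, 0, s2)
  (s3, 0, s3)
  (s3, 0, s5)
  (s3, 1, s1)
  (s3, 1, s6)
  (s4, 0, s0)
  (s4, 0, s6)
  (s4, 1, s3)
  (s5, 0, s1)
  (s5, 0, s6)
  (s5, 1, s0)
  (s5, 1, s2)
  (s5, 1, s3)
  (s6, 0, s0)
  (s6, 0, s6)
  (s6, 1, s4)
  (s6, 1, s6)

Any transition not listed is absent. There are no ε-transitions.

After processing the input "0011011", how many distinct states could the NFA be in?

5

Start in {s0}.
Read '0': s0→{s5}; now {s5}.
Read '0': s5→{s1, s6}; now {s1, s6}.
Read '1': s1→{s0}, s6→{s4, s6}; now {s0, s4, s6}.
Read '1': s0→{s1}, s4→{s3}, s6→{s4, s6}; now {s1, s3, s4, s6}.
Read '0': s1→{s3, s4}, s3→{s2, s3, s5}, s4→{s0, s6}, s6→{s0, s6}; now {s0, s2, s3, s4, s5, s6}.
Read '1': s0→{s1}, s2→{s1, s6}, s3→{s1, s6}, s4→{s3}, s5→{s0, s2, s3}, s6→{s4, s6}; now {s0, s1, s2, s3, s4, s6}.
Read '1': s0→{s1}, s1→{s0}, s2→{s1, s6}, s3→{s1, s6}, s4→{s3}, s6→{s4, s6}; now {s0, s1, s3, s4, s6}.
That set has 5 states.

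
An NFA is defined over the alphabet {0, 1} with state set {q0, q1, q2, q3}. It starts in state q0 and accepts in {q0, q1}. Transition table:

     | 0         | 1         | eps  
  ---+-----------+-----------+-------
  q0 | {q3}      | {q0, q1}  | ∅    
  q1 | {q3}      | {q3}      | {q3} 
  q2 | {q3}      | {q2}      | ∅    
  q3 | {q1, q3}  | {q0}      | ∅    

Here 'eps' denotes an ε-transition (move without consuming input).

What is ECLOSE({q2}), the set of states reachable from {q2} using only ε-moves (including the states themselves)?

Begin with {q2}.
No ε-moves leave this set, so the closure equals the set itself.

{q2}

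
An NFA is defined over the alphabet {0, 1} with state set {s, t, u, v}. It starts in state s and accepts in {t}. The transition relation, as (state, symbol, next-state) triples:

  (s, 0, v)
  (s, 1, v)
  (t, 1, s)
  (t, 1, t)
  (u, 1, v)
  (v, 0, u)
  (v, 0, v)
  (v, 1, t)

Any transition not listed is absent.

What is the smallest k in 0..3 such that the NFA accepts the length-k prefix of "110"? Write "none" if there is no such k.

Start in {s}.
Read '1': s→{v}; now {v}.
Read '1': v→{t}; now {t}.
None of the earlier sets intersect F, but {t} does.

2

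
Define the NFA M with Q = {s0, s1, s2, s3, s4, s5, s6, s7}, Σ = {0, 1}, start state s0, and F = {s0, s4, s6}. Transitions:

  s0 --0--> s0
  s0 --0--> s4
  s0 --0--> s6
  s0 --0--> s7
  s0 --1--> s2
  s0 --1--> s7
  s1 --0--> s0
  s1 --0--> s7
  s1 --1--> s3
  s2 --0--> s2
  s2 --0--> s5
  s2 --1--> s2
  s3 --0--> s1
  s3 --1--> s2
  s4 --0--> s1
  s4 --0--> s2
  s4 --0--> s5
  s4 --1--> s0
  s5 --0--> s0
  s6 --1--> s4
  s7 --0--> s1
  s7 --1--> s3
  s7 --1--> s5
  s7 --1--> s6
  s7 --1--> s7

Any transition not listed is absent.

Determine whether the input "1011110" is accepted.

No

Start in {s0}.
Read '1': s0→{s2, s7}; now {s2, s7}.
Read '0': s2→{s2, s5}, s7→{s1}; now {s1, s2, s5}.
Read '1': s1→{s3}, s2→{s2}, s5→∅; now {s2, s3}.
Read '1': s2→{s2}, s3→{s2}; now {s2}.
Read '1': s2→{s2}; now {s2}.
Read '1': s2→{s2}; now {s2}.
Read '0': s2→{s2, s5}; now {s2, s5}.
The final set {s2, s5} contains no accepting state.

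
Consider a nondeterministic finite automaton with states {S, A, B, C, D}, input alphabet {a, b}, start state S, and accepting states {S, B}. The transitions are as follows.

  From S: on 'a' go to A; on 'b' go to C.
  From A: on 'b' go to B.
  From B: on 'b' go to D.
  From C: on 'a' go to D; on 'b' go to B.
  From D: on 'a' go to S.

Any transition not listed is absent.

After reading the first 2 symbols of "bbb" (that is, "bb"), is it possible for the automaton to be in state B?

Yes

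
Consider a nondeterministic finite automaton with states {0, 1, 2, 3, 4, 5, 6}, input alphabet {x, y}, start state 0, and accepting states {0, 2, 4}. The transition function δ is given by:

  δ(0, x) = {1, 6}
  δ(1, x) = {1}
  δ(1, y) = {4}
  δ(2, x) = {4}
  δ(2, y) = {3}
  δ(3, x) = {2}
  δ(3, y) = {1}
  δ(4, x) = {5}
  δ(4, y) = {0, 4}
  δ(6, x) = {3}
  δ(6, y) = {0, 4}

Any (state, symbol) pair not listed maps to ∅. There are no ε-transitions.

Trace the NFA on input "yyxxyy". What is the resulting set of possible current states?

Start in {0}.
Read 'y': {0} → ∅.
The set is empty and remains empty for the remaining 5 symbols.

∅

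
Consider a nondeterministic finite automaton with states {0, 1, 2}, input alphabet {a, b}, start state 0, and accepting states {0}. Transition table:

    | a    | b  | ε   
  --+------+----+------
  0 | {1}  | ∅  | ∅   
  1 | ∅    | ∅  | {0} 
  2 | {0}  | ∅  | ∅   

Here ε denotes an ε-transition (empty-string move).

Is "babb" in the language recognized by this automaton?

Start in {0}.
Read 'b': 0→∅; now ∅.
The set is empty and remains empty for the remaining 3 symbols.
The final set ∅ contains no accepting state.

No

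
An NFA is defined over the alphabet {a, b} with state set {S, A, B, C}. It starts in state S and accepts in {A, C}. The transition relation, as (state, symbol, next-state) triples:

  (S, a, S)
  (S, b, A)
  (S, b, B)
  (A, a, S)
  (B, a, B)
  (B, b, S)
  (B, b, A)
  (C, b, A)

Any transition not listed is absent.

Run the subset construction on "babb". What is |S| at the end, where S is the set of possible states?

Start in {S}.
Read 'b': {S} → {A, B}.
Read 'a': {A, B} → {S, B}.
Read 'b': {S, B} → {S, A, B}.
Read 'b': {S, A, B} → {S, A, B}.
That set has 3 states.

3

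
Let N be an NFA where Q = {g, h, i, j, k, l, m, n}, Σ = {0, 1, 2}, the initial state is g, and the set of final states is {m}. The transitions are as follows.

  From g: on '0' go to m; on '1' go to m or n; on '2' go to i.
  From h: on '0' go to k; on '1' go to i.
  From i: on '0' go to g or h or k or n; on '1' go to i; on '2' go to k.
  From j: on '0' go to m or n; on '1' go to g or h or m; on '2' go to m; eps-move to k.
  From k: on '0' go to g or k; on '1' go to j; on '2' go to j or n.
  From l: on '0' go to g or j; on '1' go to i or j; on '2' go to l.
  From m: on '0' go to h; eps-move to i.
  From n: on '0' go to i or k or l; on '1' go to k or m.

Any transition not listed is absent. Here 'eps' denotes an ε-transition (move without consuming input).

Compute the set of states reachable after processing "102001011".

{g, h, i, j, k, m}

Start in {g}.
Read '1': g→{m, n}; union {m, n}; ε-closure = {i, m, n}.
Read '0': i→{g, h, k, n}, m→{h}, n→{i, k, l}; now {g, h, i, k, l, n}.
Read '2': g→{i}, h→∅, i→{k}, k→{j, n}, l→{l}, n→∅; now {i, j, k, l, n}.
Read '0': i→{g, h, k, n}, j→{m, n}, k→{g, k}, l→{g, j}, n→{i, k, l}; now {g, h, i, j, k, l, m, n}.
Read '0': g→{m}, h→{k}, i→{g, h, k, n}, j→{m, n}, k→{g, k}, l→{g, j}, m→{h}, n→{i, k, l}; now {g, h, i, j, k, l, m, n}.
Read '1': g→{m, n}, h→{i}, i→{i}, j→{g, h, m}, k→{j}, l→{i, j}, m→∅, n→{k, m}; now {g, h, i, j, k, m, n}.
Read '0': g→{m}, h→{k}, i→{g, h, k, n}, j→{m, n}, k→{g, k}, m→{h}, n→{i, k, l}; now {g, h, i, k, l, m, n}.
Read '1': g→{m, n}, h→{i}, i→{i}, k→{j}, l→{i, j}, m→∅, n→{k, m}; now {i, j, k, m, n}.
Read '1': i→{i}, j→{g, h, m}, k→{j}, m→∅, n→{k, m}; now {g, h, i, j, k, m}.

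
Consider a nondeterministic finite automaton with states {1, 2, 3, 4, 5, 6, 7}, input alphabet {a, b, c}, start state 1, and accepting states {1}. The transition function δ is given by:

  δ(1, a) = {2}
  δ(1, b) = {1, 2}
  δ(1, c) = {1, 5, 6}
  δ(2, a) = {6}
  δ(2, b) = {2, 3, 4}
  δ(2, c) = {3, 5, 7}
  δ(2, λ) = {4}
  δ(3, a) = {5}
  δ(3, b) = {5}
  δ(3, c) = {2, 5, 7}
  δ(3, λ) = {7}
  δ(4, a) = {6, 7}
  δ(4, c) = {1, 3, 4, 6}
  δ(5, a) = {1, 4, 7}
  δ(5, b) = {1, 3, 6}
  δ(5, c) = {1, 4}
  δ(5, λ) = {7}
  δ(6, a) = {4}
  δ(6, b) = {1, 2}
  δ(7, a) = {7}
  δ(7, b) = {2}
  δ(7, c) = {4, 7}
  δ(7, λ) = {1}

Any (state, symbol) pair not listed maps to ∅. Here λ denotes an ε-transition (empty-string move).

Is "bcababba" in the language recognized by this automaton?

Yes

Start in {1}.
Read 'b': 1→{1, 2}; union {1, 2}; ε-closure = {1, 2, 4}.
Read 'c': 1→{1, 5, 6}, 2→{3, 5, 7}, 4→{1, 3, 4, 6}; now {1, 3, 4, 5, 6, 7}.
Read 'a': 1→{2}, 3→{5}, 4→{6, 7}, 5→{1, 4, 7}, 6→{4}, 7→{7}; now {1, 2, 4, 5, 6, 7}.
Read 'b': 1→{1, 2}, 2→{2, 3, 4}, 4→∅, 5→{1, 3, 6}, 6→{1, 2}, 7→{2}; union {1, 2, 3, 4, 6}; ε-closure = {1, 2, 3, 4, 6, 7}.
Read 'a': 1→{2}, 2→{6}, 3→{5}, 4→{6, 7}, 6→{4}, 7→{7}; union {2, 4, 5, 6, 7}; ε-closure = {1, 2, 4, 5, 6, 7}.
Read 'b': 1→{1, 2}, 2→{2, 3, 4}, 4→∅, 5→{1, 3, 6}, 6→{1, 2}, 7→{2}; union {1, 2, 3, 4, 6}; ε-closure = {1, 2, 3, 4, 6, 7}.
Read 'b': 1→{1, 2}, 2→{2, 3, 4}, 3→{5}, 4→∅, 6→{1, 2}, 7→{2}; union {1, 2, 3, 4, 5}; ε-closure = {1, 2, 3, 4, 5, 7}.
Read 'a': 1→{2}, 2→{6}, 3→{5}, 4→{6, 7}, 5→{1, 4, 7}, 7→{7}; now {1, 2, 4, 5, 6, 7}.
The final set {1, 2, 4, 5, 6, 7} contains the accepting state 1.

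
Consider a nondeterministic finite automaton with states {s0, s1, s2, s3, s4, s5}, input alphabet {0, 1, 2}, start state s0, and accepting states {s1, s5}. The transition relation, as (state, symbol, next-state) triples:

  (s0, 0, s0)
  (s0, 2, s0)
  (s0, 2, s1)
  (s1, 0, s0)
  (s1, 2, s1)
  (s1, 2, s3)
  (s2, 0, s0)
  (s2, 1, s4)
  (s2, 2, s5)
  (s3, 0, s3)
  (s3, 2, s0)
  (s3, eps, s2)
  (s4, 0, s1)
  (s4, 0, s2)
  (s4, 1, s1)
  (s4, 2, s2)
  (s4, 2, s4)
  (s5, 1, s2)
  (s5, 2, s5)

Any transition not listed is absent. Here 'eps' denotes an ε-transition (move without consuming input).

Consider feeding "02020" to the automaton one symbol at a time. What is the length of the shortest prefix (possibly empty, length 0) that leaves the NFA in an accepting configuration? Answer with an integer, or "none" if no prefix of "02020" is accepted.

Start in {s0}.
Read '0': s0→{s0}; now {s0}.
Read '2': s0→{s0, s1}; now {s0, s1}.
None of the earlier sets intersect F, but {s0, s1} does.

2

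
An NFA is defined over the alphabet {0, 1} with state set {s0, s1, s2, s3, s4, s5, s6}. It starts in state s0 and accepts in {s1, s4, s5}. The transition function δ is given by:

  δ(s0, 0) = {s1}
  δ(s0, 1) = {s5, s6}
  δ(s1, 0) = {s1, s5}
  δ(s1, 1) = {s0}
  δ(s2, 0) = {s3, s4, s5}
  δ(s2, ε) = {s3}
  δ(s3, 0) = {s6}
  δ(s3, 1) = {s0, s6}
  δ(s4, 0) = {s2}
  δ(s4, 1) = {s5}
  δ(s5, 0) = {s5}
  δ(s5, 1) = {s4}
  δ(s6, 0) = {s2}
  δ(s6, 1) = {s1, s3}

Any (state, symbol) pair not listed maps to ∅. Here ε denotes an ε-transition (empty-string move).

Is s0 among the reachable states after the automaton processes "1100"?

No

Start in {s0}.
Read '1': {s0} → {s5, s6}.
Read '1': {s5, s6} → {s1, s3, s4}.
Read '0': {s1, s3, s4} → {s1, s2, s3, s5, s6}.
Read '0': {s1, s2, s3, s5, s6} → {s1, s2, s3, s4, s5, s6}.
State s0 is not in {s1, s2, s3, s4, s5, s6}.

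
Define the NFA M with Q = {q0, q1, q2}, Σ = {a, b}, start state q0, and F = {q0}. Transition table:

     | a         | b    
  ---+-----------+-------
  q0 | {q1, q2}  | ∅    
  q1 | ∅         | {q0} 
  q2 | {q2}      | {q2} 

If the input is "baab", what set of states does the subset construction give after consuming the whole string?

∅

Start in {q0}.
Read 'b': q0→∅; now ∅.
The set is empty and remains empty for the remaining 3 symbols.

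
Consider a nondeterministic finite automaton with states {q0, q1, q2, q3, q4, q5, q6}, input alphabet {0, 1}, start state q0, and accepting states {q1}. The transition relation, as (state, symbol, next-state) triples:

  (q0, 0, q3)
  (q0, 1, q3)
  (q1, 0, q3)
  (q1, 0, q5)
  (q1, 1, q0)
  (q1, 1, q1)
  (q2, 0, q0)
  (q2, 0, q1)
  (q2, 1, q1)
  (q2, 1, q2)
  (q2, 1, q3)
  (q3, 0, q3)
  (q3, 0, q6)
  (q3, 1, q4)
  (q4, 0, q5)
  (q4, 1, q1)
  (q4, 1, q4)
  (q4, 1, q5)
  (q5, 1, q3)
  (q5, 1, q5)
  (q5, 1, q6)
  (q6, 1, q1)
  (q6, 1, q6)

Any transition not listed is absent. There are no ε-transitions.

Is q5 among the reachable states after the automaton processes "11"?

Start in {q0}.
Read '1': q0→{q3}; now {q3}.
Read '1': q3→{q4}; now {q4}.
State q5 is not in {q4}.

No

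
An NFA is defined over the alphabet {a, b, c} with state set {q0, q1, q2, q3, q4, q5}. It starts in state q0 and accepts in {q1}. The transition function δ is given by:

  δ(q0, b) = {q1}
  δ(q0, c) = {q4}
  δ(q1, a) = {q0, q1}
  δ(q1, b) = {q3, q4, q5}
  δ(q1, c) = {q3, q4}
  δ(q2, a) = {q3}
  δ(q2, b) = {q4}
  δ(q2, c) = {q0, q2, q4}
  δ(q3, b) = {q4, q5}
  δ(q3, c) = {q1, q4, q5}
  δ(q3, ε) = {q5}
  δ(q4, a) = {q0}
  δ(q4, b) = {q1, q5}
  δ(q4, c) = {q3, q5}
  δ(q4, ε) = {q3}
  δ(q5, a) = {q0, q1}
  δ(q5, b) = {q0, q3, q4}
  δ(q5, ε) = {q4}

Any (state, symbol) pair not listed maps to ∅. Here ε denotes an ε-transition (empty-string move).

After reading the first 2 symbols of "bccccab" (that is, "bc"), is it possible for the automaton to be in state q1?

No

Start in {q0}.
Read 'b': q0→{q1}; now {q1}.
Read 'c': q1→{q3, q4}; union {q3, q4}; ε-closure = {q3, q4, q5}.
State q1 is not in {q3, q4, q5}.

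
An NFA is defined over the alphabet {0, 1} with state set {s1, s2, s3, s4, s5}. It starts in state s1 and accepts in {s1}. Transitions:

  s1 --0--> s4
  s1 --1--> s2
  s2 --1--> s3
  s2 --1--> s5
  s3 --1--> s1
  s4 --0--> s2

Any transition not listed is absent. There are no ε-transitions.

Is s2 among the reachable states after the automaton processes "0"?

No

Start in {s1}.
Read '0': s1→{s4}; now {s4}.
State s2 is not in {s4}.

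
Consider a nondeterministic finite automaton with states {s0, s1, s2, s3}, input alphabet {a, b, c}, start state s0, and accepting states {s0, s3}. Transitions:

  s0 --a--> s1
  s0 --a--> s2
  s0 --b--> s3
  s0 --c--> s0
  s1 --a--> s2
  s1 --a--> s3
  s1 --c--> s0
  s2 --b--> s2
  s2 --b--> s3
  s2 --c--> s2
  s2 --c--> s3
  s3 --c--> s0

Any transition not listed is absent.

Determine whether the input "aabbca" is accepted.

No

Start in {s0}.
Read 'a': {s0} → {s1, s2}.
Read 'a': {s1, s2} → {s2, s3}.
Read 'b': {s2, s3} → {s2, s3}.
Read 'b': {s2, s3} → {s2, s3}.
Read 'c': {s2, s3} → {s0, s2, s3}.
Read 'a': {s0, s2, s3} → {s1, s2}.
The final set {s1, s2} contains no accepting state.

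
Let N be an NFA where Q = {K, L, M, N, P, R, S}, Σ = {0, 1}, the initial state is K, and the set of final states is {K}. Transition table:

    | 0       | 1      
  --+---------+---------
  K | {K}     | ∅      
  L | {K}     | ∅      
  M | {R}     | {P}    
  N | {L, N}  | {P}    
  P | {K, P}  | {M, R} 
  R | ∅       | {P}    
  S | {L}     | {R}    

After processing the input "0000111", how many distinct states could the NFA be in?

Start in {K}.
Read '0': {K} → {K}.
Read '0': {K} → {K}.
Read '0': {K} → {K}.
Read '0': {K} → {K}.
Read '1': {K} → ∅.
The set is empty and remains empty for the remaining 2 symbols.
That set has 0 states.

0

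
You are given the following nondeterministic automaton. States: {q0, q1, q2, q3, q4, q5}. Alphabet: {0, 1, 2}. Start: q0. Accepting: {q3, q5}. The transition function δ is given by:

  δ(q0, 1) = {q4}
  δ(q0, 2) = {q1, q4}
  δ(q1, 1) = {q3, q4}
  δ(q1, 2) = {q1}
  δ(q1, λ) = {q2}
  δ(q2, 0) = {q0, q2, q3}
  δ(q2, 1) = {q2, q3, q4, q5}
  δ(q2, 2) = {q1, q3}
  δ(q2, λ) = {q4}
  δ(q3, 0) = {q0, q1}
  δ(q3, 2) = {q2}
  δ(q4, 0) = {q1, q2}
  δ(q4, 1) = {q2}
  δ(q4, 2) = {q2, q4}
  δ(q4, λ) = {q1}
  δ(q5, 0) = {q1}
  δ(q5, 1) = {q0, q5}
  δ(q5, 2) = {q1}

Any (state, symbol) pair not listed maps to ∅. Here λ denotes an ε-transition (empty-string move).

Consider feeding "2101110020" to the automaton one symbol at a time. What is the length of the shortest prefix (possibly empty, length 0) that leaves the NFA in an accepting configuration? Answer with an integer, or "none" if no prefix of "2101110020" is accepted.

Start in {q0}.
Read '2': {q0} → {q1, q2, q4}.
Read '1': {q1, q2, q4} → {q1, q2, q3, q4, q5}.
None of the earlier sets intersect F, but {q1, q2, q3, q4, q5} does.

2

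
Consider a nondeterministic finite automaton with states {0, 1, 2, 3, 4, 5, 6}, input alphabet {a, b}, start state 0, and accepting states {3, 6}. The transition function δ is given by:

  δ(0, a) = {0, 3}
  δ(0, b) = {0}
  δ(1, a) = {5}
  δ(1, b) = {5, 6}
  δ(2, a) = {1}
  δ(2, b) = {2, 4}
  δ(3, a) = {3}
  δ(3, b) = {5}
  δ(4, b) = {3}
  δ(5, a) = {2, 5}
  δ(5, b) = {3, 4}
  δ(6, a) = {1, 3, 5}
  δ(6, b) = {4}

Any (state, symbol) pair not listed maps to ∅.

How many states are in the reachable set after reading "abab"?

Start in {0}.
Read 'a': 0→{0, 3}; now {0, 3}.
Read 'b': 0→{0}, 3→{5}; now {0, 5}.
Read 'a': 0→{0, 3}, 5→{2, 5}; now {0, 2, 3, 5}.
Read 'b': 0→{0}, 2→{2, 4}, 3→{5}, 5→{3, 4}; now {0, 2, 3, 4, 5}.
That set has 5 states.

5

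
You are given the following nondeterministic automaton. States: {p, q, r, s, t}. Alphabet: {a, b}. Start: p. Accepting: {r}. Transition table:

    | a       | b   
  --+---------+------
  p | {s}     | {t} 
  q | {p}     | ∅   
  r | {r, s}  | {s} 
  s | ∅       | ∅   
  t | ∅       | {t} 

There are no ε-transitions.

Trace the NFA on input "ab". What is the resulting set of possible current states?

∅

Start in {p}.
Read 'a': {p} → {s}.
Read 'b': {s} → ∅.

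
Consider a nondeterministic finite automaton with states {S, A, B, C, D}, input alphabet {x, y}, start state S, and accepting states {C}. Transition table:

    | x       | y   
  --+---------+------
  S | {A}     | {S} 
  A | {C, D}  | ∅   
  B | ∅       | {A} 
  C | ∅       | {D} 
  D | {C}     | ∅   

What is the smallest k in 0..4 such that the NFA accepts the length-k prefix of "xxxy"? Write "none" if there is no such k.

2

Start in {S}.
Read 'x': S→{A}; now {A}.
Read 'x': A→{C, D}; now {C, D}.
None of the earlier sets intersect F, but {C, D} does.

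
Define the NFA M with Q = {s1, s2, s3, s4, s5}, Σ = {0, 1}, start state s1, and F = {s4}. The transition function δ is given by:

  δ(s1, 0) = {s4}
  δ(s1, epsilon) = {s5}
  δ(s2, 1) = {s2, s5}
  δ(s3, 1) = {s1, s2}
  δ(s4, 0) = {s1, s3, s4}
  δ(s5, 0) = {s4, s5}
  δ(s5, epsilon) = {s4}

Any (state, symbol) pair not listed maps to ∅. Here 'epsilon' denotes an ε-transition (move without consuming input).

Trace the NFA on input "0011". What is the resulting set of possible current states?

Start: ε-closure({s1}) = {s1, s4, s5}.
Read '0': s1→{s4}, s4→{s1, s3, s4}, s5→{s4, s5}; now {s1, s3, s4, s5}.
Read '0': s1→{s4}, s3→∅, s4→{s1, s3, s4}, s5→{s4, s5}; now {s1, s3, s4, s5}.
Read '1': s1→∅, s3→{s1, s2}, s4→∅, s5→∅; union {s1, s2}; ε-closure = {s1, s2, s4, s5}.
Read '1': s1→∅, s2→{s2, s5}, s4→∅, s5→∅; union {s2, s5}; ε-closure = {s2, s4, s5}.

{s2, s4, s5}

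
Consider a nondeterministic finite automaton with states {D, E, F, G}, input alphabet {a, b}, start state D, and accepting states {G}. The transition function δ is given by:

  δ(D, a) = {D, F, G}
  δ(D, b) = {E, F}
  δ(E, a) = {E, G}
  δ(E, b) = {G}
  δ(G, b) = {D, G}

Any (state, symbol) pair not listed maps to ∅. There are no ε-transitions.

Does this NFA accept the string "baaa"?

Start in {D}.
Read 'b': D→{E, F}; now {E, F}.
Read 'a': E→{E, G}, F→∅; now {E, G}.
Read 'a': E→{E, G}, G→∅; now {E, G}.
Read 'a': E→{E, G}, G→∅; now {E, G}.
The final set {E, G} contains the accepting state G.

Yes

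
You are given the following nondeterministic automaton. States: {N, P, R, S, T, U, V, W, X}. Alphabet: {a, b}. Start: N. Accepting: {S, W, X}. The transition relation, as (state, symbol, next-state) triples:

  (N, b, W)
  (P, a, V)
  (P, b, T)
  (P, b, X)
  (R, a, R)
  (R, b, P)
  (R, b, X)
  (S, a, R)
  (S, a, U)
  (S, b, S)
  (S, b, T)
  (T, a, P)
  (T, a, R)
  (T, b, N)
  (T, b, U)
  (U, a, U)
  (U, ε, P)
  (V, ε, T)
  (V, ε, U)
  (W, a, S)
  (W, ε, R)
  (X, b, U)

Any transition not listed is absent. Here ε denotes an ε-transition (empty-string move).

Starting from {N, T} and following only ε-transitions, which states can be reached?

{N, T}

Begin with {N, T}.
No ε-moves leave this set, so the closure equals the set itself.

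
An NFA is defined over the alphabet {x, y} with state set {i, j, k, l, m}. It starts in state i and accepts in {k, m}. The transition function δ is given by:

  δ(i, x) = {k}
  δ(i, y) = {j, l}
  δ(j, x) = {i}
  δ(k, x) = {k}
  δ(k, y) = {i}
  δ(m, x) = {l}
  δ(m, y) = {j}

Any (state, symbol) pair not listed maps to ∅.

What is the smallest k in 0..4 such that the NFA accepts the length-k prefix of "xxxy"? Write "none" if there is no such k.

1

Start in {i}.
Read 'x': {i} → {k}.
None of the earlier sets intersect F, but {k} does.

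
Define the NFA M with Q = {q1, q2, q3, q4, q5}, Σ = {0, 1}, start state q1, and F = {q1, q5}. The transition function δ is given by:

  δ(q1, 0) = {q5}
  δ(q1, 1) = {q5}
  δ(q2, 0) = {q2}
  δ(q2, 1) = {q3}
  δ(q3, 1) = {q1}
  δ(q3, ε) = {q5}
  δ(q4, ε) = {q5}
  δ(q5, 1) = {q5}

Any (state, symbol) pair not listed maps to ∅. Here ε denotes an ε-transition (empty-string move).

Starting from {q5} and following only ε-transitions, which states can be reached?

{q5}

Begin with {q5}.
No ε-moves leave this set, so the closure equals the set itself.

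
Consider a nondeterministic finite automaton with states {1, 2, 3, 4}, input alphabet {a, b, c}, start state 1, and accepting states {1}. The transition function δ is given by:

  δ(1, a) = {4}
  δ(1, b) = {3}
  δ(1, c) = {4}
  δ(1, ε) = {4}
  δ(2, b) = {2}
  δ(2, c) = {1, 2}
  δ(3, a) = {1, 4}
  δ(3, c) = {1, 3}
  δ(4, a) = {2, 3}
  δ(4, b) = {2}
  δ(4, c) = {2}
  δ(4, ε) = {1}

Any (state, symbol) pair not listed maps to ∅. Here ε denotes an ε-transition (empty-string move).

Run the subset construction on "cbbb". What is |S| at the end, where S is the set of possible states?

Start: ε-closure({1}) = {1, 4}.
Read 'c': 1→{4}, 4→{2}; union {2, 4}; ε-closure = {1, 2, 4}.
Read 'b': 1→{3}, 2→{2}, 4→{2}; now {2, 3}.
Read 'b': 2→{2}, 3→∅; now {2}.
Read 'b': 2→{2}; now {2}.
That set has 1 state.

1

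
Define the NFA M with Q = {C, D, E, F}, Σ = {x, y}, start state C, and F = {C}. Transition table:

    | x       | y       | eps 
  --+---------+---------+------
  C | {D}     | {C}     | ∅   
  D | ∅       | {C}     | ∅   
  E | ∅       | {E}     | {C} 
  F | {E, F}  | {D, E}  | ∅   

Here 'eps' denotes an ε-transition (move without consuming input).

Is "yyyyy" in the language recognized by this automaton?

Start in {C}.
Read 'y': C→{C}; now {C}.
Read 'y': C→{C}; now {C}.
Read 'y': C→{C}; now {C}.
Read 'y': C→{C}; now {C}.
Read 'y': C→{C}; now {C}.
The final set {C} contains the accepting state C.

Yes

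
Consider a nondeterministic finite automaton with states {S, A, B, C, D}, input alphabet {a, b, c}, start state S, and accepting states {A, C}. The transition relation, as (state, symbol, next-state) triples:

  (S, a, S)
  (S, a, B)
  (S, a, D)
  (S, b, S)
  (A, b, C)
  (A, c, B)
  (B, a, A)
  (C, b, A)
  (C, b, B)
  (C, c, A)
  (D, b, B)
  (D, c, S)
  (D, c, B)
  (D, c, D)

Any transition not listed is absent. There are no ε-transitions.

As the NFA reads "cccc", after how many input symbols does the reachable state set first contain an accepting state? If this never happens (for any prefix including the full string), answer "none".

Start in {S}.
Read 'c': {S} → ∅.
The set is empty and remains empty for the remaining 3 symbols.
No reachable set along the way intersects F.

none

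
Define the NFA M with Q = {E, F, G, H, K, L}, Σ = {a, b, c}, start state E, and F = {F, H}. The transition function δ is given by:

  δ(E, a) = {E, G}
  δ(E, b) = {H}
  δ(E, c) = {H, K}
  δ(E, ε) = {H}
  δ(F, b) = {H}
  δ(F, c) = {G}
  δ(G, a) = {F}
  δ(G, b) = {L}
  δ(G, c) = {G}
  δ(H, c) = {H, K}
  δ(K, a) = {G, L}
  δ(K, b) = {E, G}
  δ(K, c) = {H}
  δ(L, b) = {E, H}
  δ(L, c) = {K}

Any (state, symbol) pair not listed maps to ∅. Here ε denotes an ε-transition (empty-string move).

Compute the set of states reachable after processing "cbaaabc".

Start: ε-closure({E}) = {E, H}.
Read 'c': {E, H} → {H, K}.
Read 'b': {H, K} → {E, G, H}.
Read 'a': {E, G, H} → {E, F, G, H}.
Read 'a': {E, F, G, H} → {E, F, G, H}.
Read 'a': {E, F, G, H} → {E, F, G, H}.
Read 'b': {E, F, G, H} → {H, L}.
Read 'c': {H, L} → {H, K}.

{H, K}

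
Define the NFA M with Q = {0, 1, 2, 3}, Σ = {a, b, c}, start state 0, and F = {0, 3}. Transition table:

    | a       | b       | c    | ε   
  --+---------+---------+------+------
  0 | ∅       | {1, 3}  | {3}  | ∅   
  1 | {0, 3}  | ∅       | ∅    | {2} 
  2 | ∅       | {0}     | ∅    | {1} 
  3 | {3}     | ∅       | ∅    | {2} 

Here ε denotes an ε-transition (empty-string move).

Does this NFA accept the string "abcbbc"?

Start in {0}.
Read 'a': {0} → ∅.
The set is empty and remains empty for the remaining 5 symbols.
The final set ∅ contains no accepting state.

No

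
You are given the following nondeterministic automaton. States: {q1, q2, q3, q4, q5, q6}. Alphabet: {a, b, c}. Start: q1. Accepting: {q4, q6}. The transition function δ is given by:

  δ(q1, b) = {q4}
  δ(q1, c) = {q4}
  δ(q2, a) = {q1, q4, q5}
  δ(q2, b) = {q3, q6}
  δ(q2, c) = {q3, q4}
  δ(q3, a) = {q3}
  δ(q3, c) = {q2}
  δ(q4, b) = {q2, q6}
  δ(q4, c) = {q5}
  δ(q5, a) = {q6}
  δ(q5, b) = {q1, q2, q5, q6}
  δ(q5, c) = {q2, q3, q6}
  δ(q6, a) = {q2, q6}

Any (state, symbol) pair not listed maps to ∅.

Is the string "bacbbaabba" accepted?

No

Start in {q1}.
Read 'b': {q1} → {q4}.
Read 'a': {q4} → ∅.
The set is empty and remains empty for the remaining 8 symbols.
The final set ∅ contains no accepting state.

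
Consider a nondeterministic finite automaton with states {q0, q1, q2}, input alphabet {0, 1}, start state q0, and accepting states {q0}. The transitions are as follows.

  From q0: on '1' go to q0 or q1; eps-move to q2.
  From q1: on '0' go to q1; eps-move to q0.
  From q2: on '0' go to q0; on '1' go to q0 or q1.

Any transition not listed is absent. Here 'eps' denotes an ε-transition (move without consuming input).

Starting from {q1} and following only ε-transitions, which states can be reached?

Begin with {q1}.
ε-move q1 → q0; add q0.
ε-move q0 → q2; add q2.

{q0, q1, q2}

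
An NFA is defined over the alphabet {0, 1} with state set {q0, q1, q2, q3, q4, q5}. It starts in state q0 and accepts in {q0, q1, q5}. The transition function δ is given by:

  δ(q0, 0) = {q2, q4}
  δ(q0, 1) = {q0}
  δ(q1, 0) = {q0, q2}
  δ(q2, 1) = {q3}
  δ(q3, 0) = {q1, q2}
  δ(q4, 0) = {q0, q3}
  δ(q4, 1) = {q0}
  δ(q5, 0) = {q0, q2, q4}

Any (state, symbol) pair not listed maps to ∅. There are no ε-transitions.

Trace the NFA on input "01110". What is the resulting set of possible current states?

{q2, q4}

Start in {q0}.
Read '0': {q0} → {q2, q4}.
Read '1': {q2, q4} → {q0, q3}.
Read '1': {q0, q3} → {q0}.
Read '1': {q0} → {q0}.
Read '0': {q0} → {q2, q4}.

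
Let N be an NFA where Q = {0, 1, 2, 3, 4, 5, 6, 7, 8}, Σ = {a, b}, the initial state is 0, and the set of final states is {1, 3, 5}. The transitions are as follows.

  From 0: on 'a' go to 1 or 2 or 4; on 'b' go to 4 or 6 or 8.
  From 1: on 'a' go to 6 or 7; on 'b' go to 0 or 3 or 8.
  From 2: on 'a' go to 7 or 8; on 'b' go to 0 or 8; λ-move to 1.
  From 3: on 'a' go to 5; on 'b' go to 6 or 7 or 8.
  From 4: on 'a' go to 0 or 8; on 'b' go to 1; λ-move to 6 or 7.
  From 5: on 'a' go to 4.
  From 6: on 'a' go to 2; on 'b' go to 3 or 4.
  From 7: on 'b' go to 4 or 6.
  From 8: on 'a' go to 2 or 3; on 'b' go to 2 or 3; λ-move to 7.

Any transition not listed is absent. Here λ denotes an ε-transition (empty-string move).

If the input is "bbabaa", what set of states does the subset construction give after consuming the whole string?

Start in {0}.
Read 'b': {0} → {4, 6, 7, 8}.
Read 'b': {4, 6, 7, 8} → {1, 2, 3, 4, 6, 7}.
Read 'a': {1, 2, 3, 4, 6, 7} → {0, 1, 2, 5, 6, 7, 8}.
Read 'b': {0, 1, 2, 5, 6, 7, 8} → {0, 1, 2, 3, 4, 6, 7, 8}.
Read 'a': {0, 1, 2, 3, 4, 6, 7, 8} → {0, 1, 2, 3, 4, 5, 6, 7, 8}.
Read 'a': {0, 1, 2, 3, 4, 5, 6, 7, 8} → {0, 1, 2, 3, 4, 5, 6, 7, 8}.

{0, 1, 2, 3, 4, 5, 6, 7, 8}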